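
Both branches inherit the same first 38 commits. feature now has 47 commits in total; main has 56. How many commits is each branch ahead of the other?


Common ancestor: commit #38
feature commits after divergence: 47 - 38 = 9
main commits after divergence: 56 - 38 = 18
feature is 9 commits ahead of main
main is 18 commits ahead of feature

feature ahead: 9, main ahead: 18


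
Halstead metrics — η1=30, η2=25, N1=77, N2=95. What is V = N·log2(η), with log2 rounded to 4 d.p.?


Formula: V = N * log2(η), where N = N1 + N2 and η = η1 + η2
η = 30 + 25 = 55
N = 77 + 95 = 172
log2(55) ≈ 5.7814
V = 172 * 5.7814 = 994.40

994.40


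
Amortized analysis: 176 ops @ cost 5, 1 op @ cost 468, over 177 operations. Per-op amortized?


Formula: Amortized cost = Total cost / Operations
Total cost = (176 * 5) + (1 * 468)
Total cost = 880 + 468 = 1348
Amortized = 1348 / 177 = 7.6158

7.6158


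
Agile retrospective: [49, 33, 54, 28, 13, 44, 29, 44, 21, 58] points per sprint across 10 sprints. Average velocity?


Formula: Avg velocity = Total points / Number of sprints
Points: [49, 33, 54, 28, 13, 44, 29, 44, 21, 58]
Sum = 49 + 33 + 54 + 28 + 13 + 44 + 29 + 44 + 21 + 58 = 373
Avg velocity = 373 / 10 = 37.3 points/sprint

37.3 points/sprint


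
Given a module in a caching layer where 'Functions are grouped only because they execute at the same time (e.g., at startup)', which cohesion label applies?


Reasoning: Related by timing only
Type: Temporal cohesion

Temporal cohesion


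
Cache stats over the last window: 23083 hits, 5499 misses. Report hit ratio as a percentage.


Formula: hit rate = hits / (hits + misses) * 100
hit rate = 23083 / (23083 + 5499) * 100
hit rate = 23083 / 28582 * 100
hit rate = 80.76%

80.76%


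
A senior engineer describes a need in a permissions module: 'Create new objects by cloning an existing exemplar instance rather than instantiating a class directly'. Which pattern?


This matches the Prototype pattern

Prototype


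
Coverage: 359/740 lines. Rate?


Coverage = covered / total * 100
Coverage = 359 / 740 * 100
Coverage = 48.51%

48.51%


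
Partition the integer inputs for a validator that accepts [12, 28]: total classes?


Valid range: [12, 28]
Class 1: x < 12 — invalid
Class 2: 12 ≤ x ≤ 28 — valid
Class 3: x > 28 — invalid
Total equivalence classes: 3

3 equivalence classes


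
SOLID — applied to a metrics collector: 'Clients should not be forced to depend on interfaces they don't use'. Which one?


This describes the Interface Segregation Principle (ISP)

Interface Segregation Principle (ISP)


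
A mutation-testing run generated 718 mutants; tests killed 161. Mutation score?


Mutation score = killed / total * 100
Mutation score = 161 / 718 * 100
Mutation score = 22.42%

22.42%


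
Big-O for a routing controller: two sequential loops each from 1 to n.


Reasoning: sequential dominates: O(n) + O(n) = O(n)
Complexity: O(n)

O(n)


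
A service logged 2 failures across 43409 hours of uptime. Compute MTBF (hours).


Formula: MTBF = Total operating time / Number of failures
MTBF = 43409 / 2
MTBF = 21704.5 hours

21704.5 hours


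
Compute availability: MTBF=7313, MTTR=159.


Availability = MTBF / (MTBF + MTTR)
Availability = 7313 / (7313 + 159)
Availability = 7313 / 7472
Availability = 97.8721%

97.8721%


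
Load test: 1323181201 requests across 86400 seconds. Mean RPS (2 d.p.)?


Formula: throughput = requests / seconds
throughput = 1323181201 / 86400
throughput = 15314.6 requests/second

15314.6 requests/second


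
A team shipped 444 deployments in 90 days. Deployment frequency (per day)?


Formula: deployments per day = releases / days
= 444 / 90
= 4.933 deploys/day
(equivalently, 34.53 deploys/week)

4.933 deploys/day


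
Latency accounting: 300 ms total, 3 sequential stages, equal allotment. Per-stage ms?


Formula: per_stage = total_budget / stages
per_stage = 300 / 3
per_stage = 100.0 ms

100.0 ms


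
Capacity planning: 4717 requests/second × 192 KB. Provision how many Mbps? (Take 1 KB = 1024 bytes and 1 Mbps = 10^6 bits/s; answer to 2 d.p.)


Formula: Mbps = payload_bytes * RPS * 8 / 1e6
Payload per request = 192 KB = 192 * 1024 = 196608 bytes
Total bytes/sec = 196608 * 4717 = 927399936
Total bits/sec = 927399936 * 8 = 7419199488
Mbps = 7419199488 / 1e6 = 7419.2

7419.2 Mbps


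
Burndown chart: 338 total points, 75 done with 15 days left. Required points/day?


Formula: Required rate = Remaining points / Days left
Remaining = 338 - 75 = 263 points
Required rate = 263 / 15 = 17.53 points/day

17.53 points/day


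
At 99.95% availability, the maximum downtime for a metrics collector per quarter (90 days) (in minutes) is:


Formula: allowed downtime = period * (100 - SLA) / 100
Period (quarter (90 days)) = 129600 minutes
Unavailability fraction = (100 - 99.95) / 100
Allowed downtime = 129600 * (100 - 99.95) / 100
Allowed downtime = 64.8 minutes

64.8 minutes


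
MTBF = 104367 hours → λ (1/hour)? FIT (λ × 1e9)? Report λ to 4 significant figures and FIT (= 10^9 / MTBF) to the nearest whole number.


Formula: λ = 1 / MTBF; FIT = λ × 1e9 = 1e9 / MTBF
λ = 1 / 104367 ≈ 9.582e-06 failures/hour
FIT = 1e9 / 104367 ≈ 9582 failures per 1e9 hours (nearest whole number)

λ = 9.582e-06 /h, FIT = 9582


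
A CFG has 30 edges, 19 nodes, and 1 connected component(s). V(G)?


Formula: V(G) = E - N + 2P
V(G) = 30 - 19 + 2*1
V(G) = 11 + 2
V(G) = 13

13


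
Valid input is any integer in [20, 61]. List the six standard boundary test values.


Range: [20, 61]
Boundaries: just below min, min, min+1, max-1, max, just above max
Values: [19, 20, 21, 60, 61, 62]

[19, 20, 21, 60, 61, 62]


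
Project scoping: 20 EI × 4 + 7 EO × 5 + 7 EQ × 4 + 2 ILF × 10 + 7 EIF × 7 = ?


UFP = EI*4 + EO*5 + EQ*4 + ILF*10 + EIF*7
UFP = 20*4 + 7*5 + 7*4 + 2*10 + 7*7
UFP = 80 + 35 + 28 + 20 + 49
UFP = 212

212


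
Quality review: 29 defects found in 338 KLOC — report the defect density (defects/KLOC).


Defect density = defects / KLOC
Defect density = 29 / 338
Defect density = 0.086 defects/KLOC

0.086 defects/KLOC


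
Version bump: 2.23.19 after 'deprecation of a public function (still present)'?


Current: 2.23.19
Change category: 'deprecation of a public function (still present)' → minor bump
SemVer rule: minor bump → increment MINOR, reset PATCH to 0 (MAJOR unchanged)
New: 2.24.0

2.24.0


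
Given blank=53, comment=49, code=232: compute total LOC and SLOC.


Total LOC = blank + comment + code
Total LOC = 53 + 49 + 232 = 334
SLOC (source only) = code = 232

Total LOC: 334, SLOC: 232


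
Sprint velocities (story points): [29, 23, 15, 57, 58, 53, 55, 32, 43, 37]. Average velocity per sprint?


Formula: Avg velocity = Total points / Number of sprints
Points: [29, 23, 15, 57, 58, 53, 55, 32, 43, 37]
Sum = 29 + 23 + 15 + 57 + 58 + 53 + 55 + 32 + 43 + 37 = 402
Avg velocity = 402 / 10 = 40.2 points/sprint

40.2 points/sprint


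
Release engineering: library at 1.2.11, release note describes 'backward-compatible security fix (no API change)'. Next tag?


Current: 1.2.11
Change category: 'backward-compatible security fix (no API change)' → patch bump
SemVer rule: patch bump → increment PATCH (MAJOR and MINOR unchanged)
New: 1.2.12

1.2.12


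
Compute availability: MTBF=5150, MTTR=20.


Availability = MTBF / (MTBF + MTTR)
Availability = 5150 / (5150 + 20)
Availability = 5150 / 5170
Availability = 99.6132%

99.6132%


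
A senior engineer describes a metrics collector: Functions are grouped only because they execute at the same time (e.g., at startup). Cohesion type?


Reasoning: Related by timing only
Type: Temporal cohesion

Temporal cohesion


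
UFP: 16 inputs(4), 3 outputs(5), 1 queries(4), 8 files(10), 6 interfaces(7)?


UFP = EI*4 + EO*5 + EQ*4 + ILF*10 + EIF*7
UFP = 16*4 + 3*5 + 1*4 + 8*10 + 6*7
UFP = 64 + 15 + 4 + 80 + 42
UFP = 205

205


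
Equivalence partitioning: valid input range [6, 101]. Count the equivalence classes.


Valid range: [6, 101]
Class 1: x < 6 — invalid
Class 2: 6 ≤ x ≤ 101 — valid
Class 3: x > 101 — invalid
Total equivalence classes: 3

3 equivalence classes


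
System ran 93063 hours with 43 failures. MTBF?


Formula: MTBF = Total operating time / Number of failures
MTBF = 93063 / 43
MTBF = 2164.26 hours

2164.26 hours


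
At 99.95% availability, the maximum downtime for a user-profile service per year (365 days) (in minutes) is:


Formula: allowed downtime = period * (100 - SLA) / 100
Period (year (365 days)) = 525600 minutes
Unavailability fraction = (100 - 99.95) / 100
Allowed downtime = 525600 * (100 - 99.95) / 100
Allowed downtime = 262.8 minutes

262.8 minutes


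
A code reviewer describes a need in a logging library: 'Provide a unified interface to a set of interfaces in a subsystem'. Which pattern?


This matches the Facade pattern

Facade


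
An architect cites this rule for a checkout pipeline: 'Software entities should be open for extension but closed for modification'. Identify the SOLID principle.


This describes the Open/Closed Principle (OCP)

Open/Closed Principle (OCP)


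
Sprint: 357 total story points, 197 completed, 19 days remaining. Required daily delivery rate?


Formula: Required rate = Remaining points / Days left
Remaining = 357 - 197 = 160 points
Required rate = 160 / 19 = 8.42 points/day

8.42 points/day


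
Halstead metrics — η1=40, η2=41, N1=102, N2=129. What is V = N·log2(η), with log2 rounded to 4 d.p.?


Formula: V = N * log2(η), where N = N1 + N2 and η = η1 + η2
η = 40 + 41 = 81
N = 102 + 129 = 231
log2(81) ≈ 6.3399
V = 231 * 6.3399 = 1464.52

1464.52


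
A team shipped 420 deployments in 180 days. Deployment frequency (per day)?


Formula: deployments per day = releases / days
= 420 / 180
= 2.333 deploys/day
(equivalently, 16.33 deploys/week)

2.333 deploys/day


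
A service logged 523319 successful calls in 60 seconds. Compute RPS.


Formula: throughput = requests / seconds
throughput = 523319 / 60
throughput = 8721.98 requests/second

8721.98 requests/second


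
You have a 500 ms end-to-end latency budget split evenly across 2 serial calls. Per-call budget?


Formula: per_stage = total_budget / stages
per_stage = 500 / 2
per_stage = 250.0 ms

250.0 ms


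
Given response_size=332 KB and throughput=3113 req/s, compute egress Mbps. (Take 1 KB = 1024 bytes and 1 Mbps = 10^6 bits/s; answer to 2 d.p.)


Formula: Mbps = payload_bytes * RPS * 8 / 1e6
Payload per request = 332 KB = 332 * 1024 = 339968 bytes
Total bytes/sec = 339968 * 3113 = 1058320384
Total bits/sec = 1058320384 * 8 = 8466563072
Mbps = 8466563072 / 1e6 = 8466.56

8466.56 Mbps


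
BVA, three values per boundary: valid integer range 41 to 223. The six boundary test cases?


Range: [41, 223]
Boundaries: just below min, min, min+1, max-1, max, just above max
Values: [40, 41, 42, 222, 223, 224]

[40, 41, 42, 222, 223, 224]


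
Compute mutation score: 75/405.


Mutation score = killed / total * 100
Mutation score = 75 / 405 * 100
Mutation score = 18.52%

18.52%


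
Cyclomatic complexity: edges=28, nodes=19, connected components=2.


Formula: V(G) = E - N + 2P
V(G) = 28 - 19 + 2*2
V(G) = 9 + 4
V(G) = 13

13


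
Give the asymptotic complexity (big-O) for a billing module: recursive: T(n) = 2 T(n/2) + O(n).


Reasoning: master theorem case 2 (merge-sort recurrence)
Complexity: O(n log n)

O(n log n)


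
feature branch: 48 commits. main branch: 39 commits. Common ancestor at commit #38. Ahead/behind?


Common ancestor: commit #38
feature commits after divergence: 48 - 38 = 10
main commits after divergence: 39 - 38 = 1
feature is 10 commits ahead of main
main is 1 commits ahead of feature

feature ahead: 10, main ahead: 1


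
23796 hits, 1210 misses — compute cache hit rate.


Formula: hit rate = hits / (hits + misses) * 100
hit rate = 23796 / (23796 + 1210) * 100
hit rate = 23796 / 25006 * 100
hit rate = 95.16%

95.16%


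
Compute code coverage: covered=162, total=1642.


Coverage = covered / total * 100
Coverage = 162 / 1642 * 100
Coverage = 9.87%

9.87%


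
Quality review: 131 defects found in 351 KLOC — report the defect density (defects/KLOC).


Defect density = defects / KLOC
Defect density = 131 / 351
Defect density = 0.373 defects/KLOC

0.373 defects/KLOC


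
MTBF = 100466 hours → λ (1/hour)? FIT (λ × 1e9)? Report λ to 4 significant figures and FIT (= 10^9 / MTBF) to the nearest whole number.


Formula: λ = 1 / MTBF; FIT = λ × 1e9 = 1e9 / MTBF
λ = 1 / 100466 ≈ 9.954e-06 failures/hour
FIT = 1e9 / 100466 ≈ 9954 failures per 1e9 hours (nearest whole number)

λ = 9.954e-06 /h, FIT = 9954


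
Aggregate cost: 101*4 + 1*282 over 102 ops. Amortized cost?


Formula: Amortized cost = Total cost / Operations
Total cost = (101 * 4) + (1 * 282)
Total cost = 404 + 282 = 686
Amortized = 686 / 102 = 6.7255

6.7255


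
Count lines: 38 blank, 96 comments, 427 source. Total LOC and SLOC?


Total LOC = blank + comment + code
Total LOC = 38 + 96 + 427 = 561
SLOC (source only) = code = 427

Total LOC: 561, SLOC: 427


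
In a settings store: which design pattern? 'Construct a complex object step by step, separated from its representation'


This matches the Builder pattern

Builder


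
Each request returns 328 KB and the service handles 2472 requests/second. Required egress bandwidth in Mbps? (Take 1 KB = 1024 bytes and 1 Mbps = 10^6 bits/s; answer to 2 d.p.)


Formula: Mbps = payload_bytes * RPS * 8 / 1e6
Payload per request = 328 KB = 328 * 1024 = 335872 bytes
Total bytes/sec = 335872 * 2472 = 830275584
Total bits/sec = 830275584 * 8 = 6642204672
Mbps = 6642204672 / 1e6 = 6642.2

6642.2 Mbps


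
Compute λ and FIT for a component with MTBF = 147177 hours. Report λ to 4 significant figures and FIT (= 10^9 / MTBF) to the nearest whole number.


Formula: λ = 1 / MTBF; FIT = λ × 1e9 = 1e9 / MTBF
λ = 1 / 147177 ≈ 6.795e-06 failures/hour
FIT = 1e9 / 147177 ≈ 6795 failures per 1e9 hours (nearest whole number)

λ = 6.795e-06 /h, FIT = 6795


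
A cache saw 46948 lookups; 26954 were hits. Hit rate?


Formula: hit rate = hits / (hits + misses) * 100
hit rate = 26954 / (26954 + 19994) * 100
hit rate = 26954 / 46948 * 100
hit rate = 57.41%

57.41%


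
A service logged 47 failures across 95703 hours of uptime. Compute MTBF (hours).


Formula: MTBF = Total operating time / Number of failures
MTBF = 95703 / 47
MTBF = 2036.23 hours

2036.23 hours


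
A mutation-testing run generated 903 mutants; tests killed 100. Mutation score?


Mutation score = killed / total * 100
Mutation score = 100 / 903 * 100
Mutation score = 11.07%

11.07%


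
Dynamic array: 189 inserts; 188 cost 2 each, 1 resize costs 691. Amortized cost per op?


Formula: Amortized cost = Total cost / Operations
Total cost = (188 * 2) + (1 * 691)
Total cost = 376 + 691 = 1067
Amortized = 1067 / 189 = 5.6455

5.6455


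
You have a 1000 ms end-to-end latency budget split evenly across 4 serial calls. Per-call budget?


Formula: per_stage = total_budget / stages
per_stage = 1000 / 4
per_stage = 250.0 ms

250.0 ms


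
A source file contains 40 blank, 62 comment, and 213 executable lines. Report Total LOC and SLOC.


Total LOC = blank + comment + code
Total LOC = 40 + 62 + 213 = 315
SLOC (source only) = code = 213

Total LOC: 315, SLOC: 213


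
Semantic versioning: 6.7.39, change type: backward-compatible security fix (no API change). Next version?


Current: 6.7.39
Change category: 'backward-compatible security fix (no API change)' → patch bump
SemVer rule: patch bump → increment PATCH (MAJOR and MINOR unchanged)
New: 6.7.40

6.7.40


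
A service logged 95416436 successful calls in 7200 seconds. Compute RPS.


Formula: throughput = requests / seconds
throughput = 95416436 / 7200
throughput = 13252.28 requests/second

13252.28 requests/second


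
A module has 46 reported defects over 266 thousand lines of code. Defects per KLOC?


Defect density = defects / KLOC
Defect density = 46 / 266
Defect density = 0.173 defects/KLOC

0.173 defects/KLOC


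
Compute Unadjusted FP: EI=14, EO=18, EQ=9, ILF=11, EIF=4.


UFP = EI*4 + EO*5 + EQ*4 + ILF*10 + EIF*7
UFP = 14*4 + 18*5 + 9*4 + 11*10 + 4*7
UFP = 56 + 90 + 36 + 110 + 28
UFP = 320

320


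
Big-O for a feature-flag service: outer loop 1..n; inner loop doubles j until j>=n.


Reasoning: linear outer times logarithmic inner
Complexity: O(n log n)

O(n log n)


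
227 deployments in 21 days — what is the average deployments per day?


Formula: deployments per day = releases / days
= 227 / 21
= 10.81 deploys/day
(equivalently, 75.67 deploys/week)

10.81 deploys/day


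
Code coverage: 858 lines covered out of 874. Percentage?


Coverage = covered / total * 100
Coverage = 858 / 874 * 100
Coverage = 98.17%

98.17%


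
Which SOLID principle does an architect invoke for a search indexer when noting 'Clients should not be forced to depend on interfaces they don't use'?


This describes the Interface Segregation Principle (ISP)

Interface Segregation Principle (ISP)


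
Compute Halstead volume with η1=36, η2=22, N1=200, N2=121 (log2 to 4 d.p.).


Formula: V = N * log2(η), where N = N1 + N2 and η = η1 + η2
η = 36 + 22 = 58
N = 200 + 121 = 321
log2(58) ≈ 5.8580
V = 321 * 5.8580 = 1880.42

1880.42


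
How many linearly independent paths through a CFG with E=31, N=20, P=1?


Formula: V(G) = E - N + 2P
V(G) = 31 - 20 + 2*1
V(G) = 11 + 2
V(G) = 13

13


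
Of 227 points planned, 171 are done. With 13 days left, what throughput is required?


Formula: Required rate = Remaining points / Days left
Remaining = 227 - 171 = 56 points
Required rate = 56 / 13 = 4.31 points/day

4.31 points/day


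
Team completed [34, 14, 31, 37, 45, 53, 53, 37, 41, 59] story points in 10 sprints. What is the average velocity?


Formula: Avg velocity = Total points / Number of sprints
Points: [34, 14, 31, 37, 45, 53, 53, 37, 41, 59]
Sum = 34 + 14 + 31 + 37 + 45 + 53 + 53 + 37 + 41 + 59 = 404
Avg velocity = 404 / 10 = 40.4 points/sprint

40.4 points/sprint


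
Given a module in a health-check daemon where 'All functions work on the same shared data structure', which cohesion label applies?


Reasoning: Functions share data
Type: Communicational cohesion

Communicational cohesion


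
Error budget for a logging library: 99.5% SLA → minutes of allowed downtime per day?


Formula: allowed downtime = period * (100 - SLA) / 100
Period (day) = 1440 minutes
Unavailability fraction = (100 - 99.5) / 100
Allowed downtime = 1440 * (100 - 99.5) / 100
Allowed downtime = 7.2 minutes

7.2 minutes


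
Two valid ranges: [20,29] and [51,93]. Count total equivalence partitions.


Valid ranges: [20,29] and [51,93]
Class 1: x < 20 — invalid
Class 2: 20 ≤ x ≤ 29 — valid
Class 3: 29 < x < 51 — invalid (gap between ranges)
Class 4: 51 ≤ x ≤ 93 — valid
Class 5: x > 93 — invalid
Total equivalence classes: 5

5 equivalence classes


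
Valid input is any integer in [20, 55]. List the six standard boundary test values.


Range: [20, 55]
Boundaries: just below min, min, min+1, max-1, max, just above max
Values: [19, 20, 21, 54, 55, 56]

[19, 20, 21, 54, 55, 56]


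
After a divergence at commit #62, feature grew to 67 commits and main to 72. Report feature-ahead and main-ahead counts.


Common ancestor: commit #62
feature commits after divergence: 67 - 62 = 5
main commits after divergence: 72 - 62 = 10
feature is 5 commits ahead of main
main is 10 commits ahead of feature

feature ahead: 5, main ahead: 10


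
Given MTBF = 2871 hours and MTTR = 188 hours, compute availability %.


Availability = MTBF / (MTBF + MTTR)
Availability = 2871 / (2871 + 188)
Availability = 2871 / 3059
Availability = 93.8542%

93.8542%


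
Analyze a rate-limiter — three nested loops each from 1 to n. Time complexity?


Reasoning: three levels of nesting over n
Complexity: O(n^3)

O(n^3)


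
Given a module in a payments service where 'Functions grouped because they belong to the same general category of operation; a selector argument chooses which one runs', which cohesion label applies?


Reasoning: Grouped by category of activity, not by data or sequence
Type: Logical cohesion

Logical cohesion


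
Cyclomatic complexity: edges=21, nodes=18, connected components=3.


Formula: V(G) = E - N + 2P
V(G) = 21 - 18 + 2*3
V(G) = 3 + 6
V(G) = 9

9


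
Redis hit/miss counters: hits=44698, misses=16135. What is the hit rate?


Formula: hit rate = hits / (hits + misses) * 100
hit rate = 44698 / (44698 + 16135) * 100
hit rate = 44698 / 60833 * 100
hit rate = 73.48%

73.48%


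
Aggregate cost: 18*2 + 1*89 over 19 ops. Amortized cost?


Formula: Amortized cost = Total cost / Operations
Total cost = (18 * 2) + (1 * 89)
Total cost = 36 + 89 = 125
Amortized = 125 / 19 = 6.5789

6.5789


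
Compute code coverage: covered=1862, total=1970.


Coverage = covered / total * 100
Coverage = 1862 / 1970 * 100
Coverage = 94.52%

94.52%


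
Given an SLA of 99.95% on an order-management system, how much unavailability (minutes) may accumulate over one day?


Formula: allowed downtime = period * (100 - SLA) / 100
Period (day) = 1440 minutes
Unavailability fraction = (100 - 99.95) / 100
Allowed downtime = 1440 * (100 - 99.95) / 100
Allowed downtime = 0.72 minutes

0.72 minutes


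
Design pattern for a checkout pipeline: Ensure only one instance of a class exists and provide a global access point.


This matches the Singleton pattern

Singleton


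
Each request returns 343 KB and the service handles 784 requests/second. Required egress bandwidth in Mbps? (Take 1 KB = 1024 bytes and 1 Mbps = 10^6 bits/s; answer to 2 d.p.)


Formula: Mbps = payload_bytes * RPS * 8 / 1e6
Payload per request = 343 KB = 343 * 1024 = 351232 bytes
Total bytes/sec = 351232 * 784 = 275365888
Total bits/sec = 275365888 * 8 = 2202927104
Mbps = 2202927104 / 1e6 = 2202.93

2202.93 Mbps


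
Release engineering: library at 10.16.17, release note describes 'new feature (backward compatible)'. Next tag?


Current: 10.16.17
Change category: 'new feature (backward compatible)' → minor bump
SemVer rule: minor bump → increment MINOR, reset PATCH to 0 (MAJOR unchanged)
New: 10.17.0

10.17.0


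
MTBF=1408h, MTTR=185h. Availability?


Availability = MTBF / (MTBF + MTTR)
Availability = 1408 / (1408 + 185)
Availability = 1408 / 1593
Availability = 88.3867%

88.3867%


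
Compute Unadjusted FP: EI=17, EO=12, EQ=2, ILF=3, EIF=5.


UFP = EI*4 + EO*5 + EQ*4 + ILF*10 + EIF*7
UFP = 17*4 + 12*5 + 2*4 + 3*10 + 5*7
UFP = 68 + 60 + 8 + 30 + 35
UFP = 201

201


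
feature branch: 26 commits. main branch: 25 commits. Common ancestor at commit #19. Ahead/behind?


Common ancestor: commit #19
feature commits after divergence: 26 - 19 = 7
main commits after divergence: 25 - 19 = 6
feature is 7 commits ahead of main
main is 6 commits ahead of feature

feature ahead: 7, main ahead: 6


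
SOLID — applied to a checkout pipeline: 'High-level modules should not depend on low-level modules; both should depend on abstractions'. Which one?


This describes the Dependency Inversion Principle (DIP)

Dependency Inversion Principle (DIP)


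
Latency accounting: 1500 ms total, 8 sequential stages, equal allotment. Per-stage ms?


Formula: per_stage = total_budget / stages
per_stage = 1500 / 8
per_stage = 187.5 ms

187.5 ms


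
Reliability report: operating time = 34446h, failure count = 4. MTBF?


Formula: MTBF = Total operating time / Number of failures
MTBF = 34446 / 4
MTBF = 8611.5 hours

8611.5 hours


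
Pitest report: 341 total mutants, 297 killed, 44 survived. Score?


Mutation score = killed / total * 100
Mutation score = 297 / 341 * 100
Mutation score = 87.1%

87.1%


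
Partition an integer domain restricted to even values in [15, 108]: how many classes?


Constraint: even integers in [15, 108]
Class 1: x < 15 — out-of-range invalid
Class 2: x in [15,108] but odd — wrong type invalid
Class 3: x in [15,108] and even — valid
Class 4: x > 108 — out-of-range invalid
Total equivalence classes: 4

4 equivalence classes


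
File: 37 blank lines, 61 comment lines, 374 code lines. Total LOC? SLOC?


Total LOC = blank + comment + code
Total LOC = 37 + 61 + 374 = 472
SLOC (source only) = code = 374

Total LOC: 472, SLOC: 374


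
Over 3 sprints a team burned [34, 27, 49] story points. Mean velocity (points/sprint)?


Formula: Avg velocity = Total points / Number of sprints
Points: [34, 27, 49]
Sum = 34 + 27 + 49 = 110
Avg velocity = 110 / 3 = 36.67 points/sprint

36.67 points/sprint


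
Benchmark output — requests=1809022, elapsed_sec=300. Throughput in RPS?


Formula: throughput = requests / seconds
throughput = 1809022 / 300
throughput = 6030.07 requests/second

6030.07 requests/second


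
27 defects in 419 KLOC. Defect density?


Defect density = defects / KLOC
Defect density = 27 / 419
Defect density = 0.064 defects/KLOC

0.064 defects/KLOC


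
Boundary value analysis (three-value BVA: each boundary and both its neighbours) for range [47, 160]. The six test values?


Range: [47, 160]
Boundaries: just below min, min, min+1, max-1, max, just above max
Values: [46, 47, 48, 159, 160, 161]

[46, 47, 48, 159, 160, 161]


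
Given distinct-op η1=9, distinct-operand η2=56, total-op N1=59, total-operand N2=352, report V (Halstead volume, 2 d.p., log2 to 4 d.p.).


Formula: V = N * log2(η), where N = N1 + N2 and η = η1 + η2
η = 9 + 56 = 65
N = 59 + 352 = 411
log2(65) ≈ 6.0224
V = 411 * 6.0224 = 2475.21

2475.21


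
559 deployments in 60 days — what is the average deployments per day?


Formula: deployments per day = releases / days
= 559 / 60
= 9.317 deploys/day
(equivalently, 65.22 deploys/week)

9.317 deploys/day


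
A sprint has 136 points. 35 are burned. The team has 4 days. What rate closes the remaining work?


Formula: Required rate = Remaining points / Days left
Remaining = 136 - 35 = 101 points
Required rate = 101 / 4 = 25.25 points/day

25.25 points/day


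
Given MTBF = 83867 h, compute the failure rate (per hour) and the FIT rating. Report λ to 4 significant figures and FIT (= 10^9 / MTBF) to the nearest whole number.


Formula: λ = 1 / MTBF; FIT = λ × 1e9 = 1e9 / MTBF
λ = 1 / 83867 ≈ 1.192e-05 failures/hour
FIT = 1e9 / 83867 ≈ 11924 failures per 1e9 hours (nearest whole number)

λ = 1.192e-05 /h, FIT = 11924


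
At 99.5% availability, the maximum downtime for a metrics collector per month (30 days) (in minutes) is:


Formula: allowed downtime = period * (100 - SLA) / 100
Period (month (30 days)) = 43200 minutes
Unavailability fraction = (100 - 99.5) / 100
Allowed downtime = 43200 * (100 - 99.5) / 100
Allowed downtime = 216.0 minutes

216.0 minutes


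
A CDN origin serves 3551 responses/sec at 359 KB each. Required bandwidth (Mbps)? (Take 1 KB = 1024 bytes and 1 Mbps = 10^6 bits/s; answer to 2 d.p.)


Formula: Mbps = payload_bytes * RPS * 8 / 1e6
Payload per request = 359 KB = 359 * 1024 = 367616 bytes
Total bytes/sec = 367616 * 3551 = 1305404416
Total bits/sec = 1305404416 * 8 = 10443235328
Mbps = 10443235328 / 1e6 = 10443.24

10443.24 Mbps


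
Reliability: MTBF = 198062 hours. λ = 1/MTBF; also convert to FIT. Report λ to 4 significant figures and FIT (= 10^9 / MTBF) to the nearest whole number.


Formula: λ = 1 / MTBF; FIT = λ × 1e9 = 1e9 / MTBF
λ = 1 / 198062 ≈ 5.049e-06 failures/hour
FIT = 1e9 / 198062 ≈ 5049 failures per 1e9 hours (nearest whole number)

λ = 5.049e-06 /h, FIT = 5049


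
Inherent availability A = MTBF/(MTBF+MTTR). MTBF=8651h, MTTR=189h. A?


Availability = MTBF / (MTBF + MTTR)
Availability = 8651 / (8651 + 189)
Availability = 8651 / 8840
Availability = 97.862%

97.862%


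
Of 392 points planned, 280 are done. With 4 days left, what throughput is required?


Formula: Required rate = Remaining points / Days left
Remaining = 392 - 280 = 112 points
Required rate = 112 / 4 = 28.0 points/day

28.0 points/day


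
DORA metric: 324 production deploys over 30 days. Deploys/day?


Formula: deployments per day = releases / days
= 324 / 30
= 10.8 deploys/day
(equivalently, 75.6 deploys/week)

10.8 deploys/day


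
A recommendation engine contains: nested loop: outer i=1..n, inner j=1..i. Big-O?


Reasoning: triangle: n(n+1)/2 ~ n^2/2
Complexity: O(n^2)

O(n^2)


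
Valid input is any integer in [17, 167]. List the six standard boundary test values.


Range: [17, 167]
Boundaries: just below min, min, min+1, max-1, max, just above max
Values: [16, 17, 18, 166, 167, 168]

[16, 17, 18, 166, 167, 168]


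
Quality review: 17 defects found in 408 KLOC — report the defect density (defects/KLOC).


Defect density = defects / KLOC
Defect density = 17 / 408
Defect density = 0.042 defects/KLOC

0.042 defects/KLOC


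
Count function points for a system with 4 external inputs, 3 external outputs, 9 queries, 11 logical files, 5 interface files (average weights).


UFP = EI*4 + EO*5 + EQ*4 + ILF*10 + EIF*7
UFP = 4*4 + 3*5 + 9*4 + 11*10 + 5*7
UFP = 16 + 15 + 36 + 110 + 35
UFP = 212

212


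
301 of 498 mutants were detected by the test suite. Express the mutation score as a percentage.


Mutation score = killed / total * 100
Mutation score = 301 / 498 * 100
Mutation score = 60.44%

60.44%


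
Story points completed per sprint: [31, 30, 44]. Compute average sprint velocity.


Formula: Avg velocity = Total points / Number of sprints
Points: [31, 30, 44]
Sum = 31 + 30 + 44 = 105
Avg velocity = 105 / 3 = 35.0 points/sprint

35.0 points/sprint


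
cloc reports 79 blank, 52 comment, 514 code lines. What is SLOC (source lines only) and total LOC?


Total LOC = blank + comment + code
Total LOC = 79 + 52 + 514 = 645
SLOC (source only) = code = 514

Total LOC: 645, SLOC: 514


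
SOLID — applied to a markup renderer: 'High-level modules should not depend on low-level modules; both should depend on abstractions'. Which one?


This describes the Dependency Inversion Principle (DIP)

Dependency Inversion Principle (DIP)


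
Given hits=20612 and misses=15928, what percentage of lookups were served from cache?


Formula: hit rate = hits / (hits + misses) * 100
hit rate = 20612 / (20612 + 15928) * 100
hit rate = 20612 / 36540 * 100
hit rate = 56.41%

56.41%


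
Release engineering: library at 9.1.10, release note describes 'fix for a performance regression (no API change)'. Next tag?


Current: 9.1.10
Change category: 'fix for a performance regression (no API change)' → patch bump
SemVer rule: patch bump → increment PATCH (MAJOR and MINOR unchanged)
New: 9.1.11

9.1.11


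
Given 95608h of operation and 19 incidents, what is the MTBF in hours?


Formula: MTBF = Total operating time / Number of failures
MTBF = 95608 / 19
MTBF = 5032.0 hours

5032.0 hours


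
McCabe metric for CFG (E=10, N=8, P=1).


Formula: V(G) = E - N + 2P
V(G) = 10 - 8 + 2*1
V(G) = 2 + 2
V(G) = 4

4


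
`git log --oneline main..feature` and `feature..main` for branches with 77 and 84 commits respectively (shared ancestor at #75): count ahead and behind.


Common ancestor: commit #75
feature commits after divergence: 77 - 75 = 2
main commits after divergence: 84 - 75 = 9
feature is 2 commits ahead of main
main is 9 commits ahead of feature

feature ahead: 2, main ahead: 9


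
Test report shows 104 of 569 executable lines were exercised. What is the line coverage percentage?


Coverage = covered / total * 100
Coverage = 104 / 569 * 100
Coverage = 18.28%

18.28%


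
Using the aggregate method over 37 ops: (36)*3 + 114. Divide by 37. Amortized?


Formula: Amortized cost = Total cost / Operations
Total cost = (36 * 3) + (1 * 114)
Total cost = 108 + 114 = 222
Amortized = 222 / 37 = 6.0

6.0


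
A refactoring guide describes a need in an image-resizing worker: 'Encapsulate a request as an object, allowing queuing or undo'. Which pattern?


This matches the Command pattern

Command


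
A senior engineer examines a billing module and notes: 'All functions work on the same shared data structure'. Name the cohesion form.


Reasoning: Functions share data
Type: Communicational cohesion

Communicational cohesion


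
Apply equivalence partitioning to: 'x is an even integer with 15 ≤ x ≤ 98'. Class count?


Constraint: even integers in [15, 98]
Class 1: x < 15 — out-of-range invalid
Class 2: x in [15,98] but odd — wrong type invalid
Class 3: x in [15,98] and even — valid
Class 4: x > 98 — out-of-range invalid
Total equivalence classes: 4

4 equivalence classes


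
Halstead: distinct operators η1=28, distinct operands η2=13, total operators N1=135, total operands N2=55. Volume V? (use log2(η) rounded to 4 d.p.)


Formula: V = N * log2(η), where N = N1 + N2 and η = η1 + η2
η = 28 + 13 = 41
N = 135 + 55 = 190
log2(41) ≈ 5.3576
V = 190 * 5.3576 = 1017.94

1017.94


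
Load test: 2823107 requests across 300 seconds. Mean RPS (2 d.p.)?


Formula: throughput = requests / seconds
throughput = 2823107 / 300
throughput = 9410.36 requests/second

9410.36 requests/second


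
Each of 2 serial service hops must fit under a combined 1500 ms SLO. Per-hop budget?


Formula: per_stage = total_budget / stages
per_stage = 1500 / 2
per_stage = 750.0 ms

750.0 ms


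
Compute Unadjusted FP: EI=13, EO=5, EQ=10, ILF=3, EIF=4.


UFP = EI*4 + EO*5 + EQ*4 + ILF*10 + EIF*7
UFP = 13*4 + 5*5 + 10*4 + 3*10 + 4*7
UFP = 52 + 25 + 40 + 30 + 28
UFP = 175

175


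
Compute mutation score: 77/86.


Mutation score = killed / total * 100
Mutation score = 77 / 86 * 100
Mutation score = 89.53%

89.53%


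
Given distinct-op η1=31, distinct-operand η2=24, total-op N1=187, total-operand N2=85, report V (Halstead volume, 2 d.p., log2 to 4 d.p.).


Formula: V = N * log2(η), where N = N1 + N2 and η = η1 + η2
η = 31 + 24 = 55
N = 187 + 85 = 272
log2(55) ≈ 5.7814
V = 272 * 5.7814 = 1572.54

1572.54


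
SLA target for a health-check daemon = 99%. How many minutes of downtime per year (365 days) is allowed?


Formula: allowed downtime = period * (100 - SLA) / 100
Period (year (365 days)) = 525600 minutes
Unavailability fraction = (100 - 99.0) / 100
Allowed downtime = 525600 * (100 - 99.0) / 100
Allowed downtime = 5256.0 minutes

5256.0 minutes


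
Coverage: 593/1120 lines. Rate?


Coverage = covered / total * 100
Coverage = 593 / 1120 * 100
Coverage = 52.95%

52.95%


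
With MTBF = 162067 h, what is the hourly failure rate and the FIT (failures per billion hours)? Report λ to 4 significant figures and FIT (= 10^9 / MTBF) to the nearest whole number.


Formula: λ = 1 / MTBF; FIT = λ × 1e9 = 1e9 / MTBF
λ = 1 / 162067 ≈ 6.170e-06 failures/hour
FIT = 1e9 / 162067 ≈ 6170 failures per 1e9 hours (nearest whole number)

λ = 6.170e-06 /h, FIT = 6170


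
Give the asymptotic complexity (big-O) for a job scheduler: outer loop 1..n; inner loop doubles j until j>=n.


Reasoning: linear outer times logarithmic inner
Complexity: O(n log n)

O(n log n)


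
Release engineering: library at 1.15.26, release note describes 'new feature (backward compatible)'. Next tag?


Current: 1.15.26
Change category: 'new feature (backward compatible)' → minor bump
SemVer rule: minor bump → increment MINOR, reset PATCH to 0 (MAJOR unchanged)
New: 1.16.0

1.16.0


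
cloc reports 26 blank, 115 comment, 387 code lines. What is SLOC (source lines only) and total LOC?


Total LOC = blank + comment + code
Total LOC = 26 + 115 + 387 = 528
SLOC (source only) = code = 387

Total LOC: 528, SLOC: 387


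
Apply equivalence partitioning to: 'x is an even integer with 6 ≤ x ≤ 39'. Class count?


Constraint: even integers in [6, 39]
Class 1: x < 6 — out-of-range invalid
Class 2: x in [6,39] but odd — wrong type invalid
Class 3: x in [6,39] and even — valid
Class 4: x > 39 — out-of-range invalid
Total equivalence classes: 4

4 equivalence classes


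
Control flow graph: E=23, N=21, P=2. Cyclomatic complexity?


Formula: V(G) = E - N + 2P
V(G) = 23 - 21 + 2*2
V(G) = 2 + 4
V(G) = 6

6


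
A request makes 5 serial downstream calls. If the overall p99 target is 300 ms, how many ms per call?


Formula: per_stage = total_budget / stages
per_stage = 300 / 5
per_stage = 60.0 ms

60.0 ms


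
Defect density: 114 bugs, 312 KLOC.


Defect density = defects / KLOC
Defect density = 114 / 312
Defect density = 0.365 defects/KLOC

0.365 defects/KLOC


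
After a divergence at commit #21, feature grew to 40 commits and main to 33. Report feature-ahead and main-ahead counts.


Common ancestor: commit #21
feature commits after divergence: 40 - 21 = 19
main commits after divergence: 33 - 21 = 12
feature is 19 commits ahead of main
main is 12 commits ahead of feature

feature ahead: 19, main ahead: 12


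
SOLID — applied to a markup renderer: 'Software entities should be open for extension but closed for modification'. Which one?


This describes the Open/Closed Principle (OCP)

Open/Closed Principle (OCP)


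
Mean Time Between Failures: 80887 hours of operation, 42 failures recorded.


Formula: MTBF = Total operating time / Number of failures
MTBF = 80887 / 42
MTBF = 1925.88 hours

1925.88 hours


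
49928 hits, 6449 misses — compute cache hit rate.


Formula: hit rate = hits / (hits + misses) * 100
hit rate = 49928 / (49928 + 6449) * 100
hit rate = 49928 / 56377 * 100
hit rate = 88.56%

88.56%


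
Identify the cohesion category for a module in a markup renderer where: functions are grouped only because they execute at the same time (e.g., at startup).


Reasoning: Related by timing only
Type: Temporal cohesion

Temporal cohesion


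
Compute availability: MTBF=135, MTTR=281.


Availability = MTBF / (MTBF + MTTR)
Availability = 135 / (135 + 281)
Availability = 135 / 416
Availability = 32.4519%

32.4519%


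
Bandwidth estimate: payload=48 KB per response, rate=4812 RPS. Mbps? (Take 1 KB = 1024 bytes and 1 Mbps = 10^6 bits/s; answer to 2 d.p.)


Formula: Mbps = payload_bytes * RPS * 8 / 1e6
Payload per request = 48 KB = 48 * 1024 = 49152 bytes
Total bytes/sec = 49152 * 4812 = 236519424
Total bits/sec = 236519424 * 8 = 1892155392
Mbps = 1892155392 / 1e6 = 1892.16

1892.16 Mbps


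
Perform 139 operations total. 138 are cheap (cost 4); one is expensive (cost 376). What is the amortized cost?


Formula: Amortized cost = Total cost / Operations
Total cost = (138 * 4) + (1 * 376)
Total cost = 552 + 376 = 928
Amortized = 928 / 139 = 6.6763

6.6763


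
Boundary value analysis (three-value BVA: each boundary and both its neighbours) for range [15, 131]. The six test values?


Range: [15, 131]
Boundaries: just below min, min, min+1, max-1, max, just above max
Values: [14, 15, 16, 130, 131, 132]

[14, 15, 16, 130, 131, 132]


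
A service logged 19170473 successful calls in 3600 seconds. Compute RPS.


Formula: throughput = requests / seconds
throughput = 19170473 / 3600
throughput = 5325.13 requests/second

5325.13 requests/second


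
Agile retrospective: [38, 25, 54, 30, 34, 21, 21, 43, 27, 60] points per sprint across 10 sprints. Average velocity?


Formula: Avg velocity = Total points / Number of sprints
Points: [38, 25, 54, 30, 34, 21, 21, 43, 27, 60]
Sum = 38 + 25 + 54 + 30 + 34 + 21 + 21 + 43 + 27 + 60 = 353
Avg velocity = 353 / 10 = 35.3 points/sprint

35.3 points/sprint


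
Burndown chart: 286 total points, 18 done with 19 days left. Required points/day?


Formula: Required rate = Remaining points / Days left
Remaining = 286 - 18 = 268 points
Required rate = 268 / 19 = 14.11 points/day

14.11 points/day
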